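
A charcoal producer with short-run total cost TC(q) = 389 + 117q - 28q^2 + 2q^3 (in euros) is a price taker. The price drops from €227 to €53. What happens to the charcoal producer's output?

MC = 117 - 56q + 6q^2; the shutdown threshold is min AVC = €19 (at q = 7).
At P = €227 ≥ min AVC, set P = MC on the rising branch: q = 11.
At P = €53 ≥ min AVC, set P = MC: q = 8. The firm stays open but cuts output.

Output falls from 11 to 8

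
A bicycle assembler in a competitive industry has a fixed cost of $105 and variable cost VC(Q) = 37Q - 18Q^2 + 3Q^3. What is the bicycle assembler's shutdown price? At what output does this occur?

$10 per unit, at Q = 3

The firm shuts down when price falls below the minimum of average variable cost. AVC = VC/Q = 37 - 18Q + 3Q^2.
At the minimum of AVC, MC = AVC. MC = 37 - 36Q + 9Q^2; setting MC = AVC gives 6Q^2 - 18Q = 0, so Q = 3. min AVC = 10.
For P < $10 the firm produces nothing.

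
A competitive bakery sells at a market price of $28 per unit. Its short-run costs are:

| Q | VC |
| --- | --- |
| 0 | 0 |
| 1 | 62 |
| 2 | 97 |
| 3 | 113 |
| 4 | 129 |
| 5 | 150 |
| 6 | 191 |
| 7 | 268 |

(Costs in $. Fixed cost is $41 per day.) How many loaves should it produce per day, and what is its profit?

Tabulate TR − TC: Q=0: -41; Q=1: -75; Q=2: -82; Q=3: -70; Q=4: -58; Q=5: -51; Q=6: -64; Q=7: -113.
Profit is highest at Q = 0. Equivalently, the lowest AVC in the table is 150/5 ≈ $30 at Q = 5, and P = $28 falls below it — price never covers variable cost, so the firm shuts down and loses only its fixed cost.

Q = 0 (shut down); profit = -$41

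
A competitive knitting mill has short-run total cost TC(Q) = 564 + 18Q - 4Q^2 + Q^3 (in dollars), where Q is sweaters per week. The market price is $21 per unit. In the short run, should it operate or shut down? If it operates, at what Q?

Produce at Q = 3

From TC, MC = TC'(Q) = 18 - 8Q + 3Q^2 and AVC = VC/Q = 18 - 4Q + Q^2.
AVC is minimized where dAVC/dQ = -4 + 2Q = 0, at Q = 2; min AVC = 18 - 4·2 + 2^2 = $14.
P = $21 exceeds min AVC = $14, so the firm stays open.
P = MC gives -3 - 8Q + 3Q^2 = 0, with roots -1/3 and 3. Take the larger (rising MC): Q* = 3.
Check: AVC at Q = 3 is $15 ≤ P, so revenue covers variable cost.
Profit = P·Q − TC = 21·3 − 609 = -$546, a loss, but smaller than the $564 fixed cost the firm would lose by shutting down.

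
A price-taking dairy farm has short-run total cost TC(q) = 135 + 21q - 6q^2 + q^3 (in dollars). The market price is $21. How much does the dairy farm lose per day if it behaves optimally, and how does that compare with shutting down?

AVC = 21 - 6q + q^2 has its minimum $12 at q = 3; price $21 clears that bar, so the firm operates.
With MC = 21 - 12q + 3q^2, P = MC on the upward-sloping part at q* = 4.
TR = 21·4 = 84. TC = 135 + 52 = 187. Profit = 84 − 187 = -$103.
By producing, the firm covers all variable cost plus $32 of fixed cost; shutting down would lose the full $135.

Profit = -$103 at q = 4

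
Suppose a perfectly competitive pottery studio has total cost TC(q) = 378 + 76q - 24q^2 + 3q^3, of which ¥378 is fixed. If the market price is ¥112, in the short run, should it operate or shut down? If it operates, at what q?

Produce at q = 6

Variable cost is VC = 76q - 24q^2 + 3q^3, so AVC = VC/q = 76 - 24q + 3q^2 and MC = dTC/dq = 76 - 48q + 9q^2.
AVC hits its minimum where MC = AVC, at q = 4, giving min AVC = 76 - 24·4 + 3·4^2 = ¥28.
Because ¥112 ≥ ¥28, revenue can cover variable cost; the firm operates.
Set P = MC: 112 = 76 - 48q + 9q^2 → -36 - 48q + 9q^2 = 0. The roots are q = -2/3 and q = 6; the profit-maximizing output is on the rising part of MC, so q* = 6.
Check: AVC at q = 6 is ¥40 ≤ P, so revenue covers variable cost.
Profit = P·q − TC = 112·6 − 618 = ¥54.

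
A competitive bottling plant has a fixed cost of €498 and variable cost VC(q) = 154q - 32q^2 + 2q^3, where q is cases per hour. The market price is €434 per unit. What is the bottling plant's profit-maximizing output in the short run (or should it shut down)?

From TC, MC = TC'(q) = 154 - 64q + 6q^2 and AVC = VC/q = 154 - 32q + 2q^2.
AVC is minimized where dAVC/dq = -32 + 4q = 0, at q = 8; min AVC = 154 - 32·8 + 2·8^2 = €26.
P = €434 exceeds min AVC = €26, so the firm stays open.
Set P = MC: 434 = 154 - 64q + 6q^2 → -280 - 64q + 6q^2 = 0. The roots are q = -10/3 and q = 14; the profit-maximizing output is on the rising part of MC, so q* = 14.
Check: AVC at q = 14 is €98 ≤ P, so revenue covers variable cost.
Profit = P·q − TC = 434·14 − 1870 = €4206.

Produce at q = 14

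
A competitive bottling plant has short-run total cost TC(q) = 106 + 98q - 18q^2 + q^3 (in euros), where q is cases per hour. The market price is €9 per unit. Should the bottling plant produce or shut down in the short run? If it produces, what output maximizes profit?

Shut down

Strip out fixed cost: VC = 98q - 18q^2 + q^3. Then AVC = 98 - 18q + q^2 and MC = 98 - 36q + 3q^2.
AVC hits its minimum where MC = AVC, at q = 9, giving min AVC = 98 - 18·9 + 9^2 = €17.
Since P = €9 < min AVC = €17, price fails to cover variable cost at any output.
Best response: produce nothing and absorb the €106 fixed cost.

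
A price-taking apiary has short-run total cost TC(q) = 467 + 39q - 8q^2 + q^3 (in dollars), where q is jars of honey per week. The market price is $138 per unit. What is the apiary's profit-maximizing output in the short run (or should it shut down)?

Strip out fixed cost: VC = 39q - 8q^2 + q^3. Then AVC = 39 - 8q + q^2 and MC = 39 - 16q + 3q^2.
AVC hits its minimum where MC = AVC, at q = 4, giving min AVC = 39 - 8·4 + 4^2 = $23.
P = $138 exceeds min AVC = $23, so the firm stays open.
Set P = MC: 138 = 39 - 16q + 3q^2 → -99 - 16q + 3q^2 = 0. The roots are q = -11/3 and q = 9; the profit-maximizing output is on the rising part of MC, so q* = 9.
Check: AVC at q = 9 is $48 ≤ P, so revenue covers variable cost.
Profit = P·q − TC = 138·9 − 899 = $343.

Produce at q = 9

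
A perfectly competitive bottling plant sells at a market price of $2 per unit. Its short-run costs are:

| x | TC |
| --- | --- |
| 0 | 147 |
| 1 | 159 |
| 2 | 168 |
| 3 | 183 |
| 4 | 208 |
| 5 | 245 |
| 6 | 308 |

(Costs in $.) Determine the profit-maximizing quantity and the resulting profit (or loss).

Profit at each row (π = 2x − TC): x=0: -147; x=1: -157; x=2: -164; x=3: -177; x=4: -200; x=5: -235; x=6: -296.
Profit is highest at x = 0. Equivalently, the lowest AVC in the table is 21/2 ≈ $10.50 at x = 2, and P = $2 falls below it — price never covers variable cost, so the firm shuts down and loses only its fixed cost.

x = 0 (shut down); profit = -$147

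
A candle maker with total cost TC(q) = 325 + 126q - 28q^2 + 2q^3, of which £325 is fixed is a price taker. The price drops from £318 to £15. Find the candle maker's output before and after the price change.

AVC = 126 - 28q + 2q^2, minimized at q = 7 where min AVC = £28. MC = 126 - 56q + 6q^2.
At P = £318 ≥ min AVC, set P = MC on the rising branch: q = 12.
At P = £15 < min AVC = £28, price no longer covers variable cost at any output, so the firm shuts down: q = 0.

Output falls from 12 to 0 (the firm shuts down)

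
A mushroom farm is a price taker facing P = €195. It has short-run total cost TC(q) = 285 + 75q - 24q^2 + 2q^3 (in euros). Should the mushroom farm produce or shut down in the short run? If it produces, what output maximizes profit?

Variable cost is VC = 75q - 24q^2 + 2q^3, so AVC = VC/q = 75 - 24q + 2q^2 and MC = dTC/dq = 75 - 48q + 6q^2.
AVC is minimized where dAVC/dq = -24 + 4q = 0, at q = 6; min AVC = 75 - 24·6 + 2·6^2 = €3.
Because €195 ≥ €3, revenue can cover variable cost; the firm operates.
Solving P = MC: -120 - 48q + 6q^2 = 0 ⇒ q = -2 or 10. On the upward-sloping branch, q* = 10.
Check: AVC at q = 10 is €35 ≤ P, so revenue covers variable cost.
Profit = P·q − TC = 195·10 − 635 = €1315.

Produce at q = 10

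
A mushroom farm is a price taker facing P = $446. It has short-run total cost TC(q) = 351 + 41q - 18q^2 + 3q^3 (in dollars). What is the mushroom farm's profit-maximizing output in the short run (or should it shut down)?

Strip out fixed cost: VC = 41q - 18q^2 + 3q^3. Then AVC = 41 - 18q + 3q^2 and MC = 41 - 36q + 9q^2.
AVC is minimized where dAVC/dq = -18 + 6q = 0, at q = 3; min AVC = 41 - 18·3 + 3·3^2 = $14.
Since P = $446 ≥ min AVC = $14, price covers variable cost and the firm should produce.
Set P = MC: 446 = 41 - 36q + 9q^2 → -405 - 36q + 9q^2 = 0. The roots are q = -5 and q = 9; the profit-maximizing output is on the rising part of MC, so q* = 9.
Check: AVC at q = 9 is $122 ≤ P, so revenue covers variable cost.
Profit = P·q − TC = 446·9 − 1449 = $2565.

Produce at q = 9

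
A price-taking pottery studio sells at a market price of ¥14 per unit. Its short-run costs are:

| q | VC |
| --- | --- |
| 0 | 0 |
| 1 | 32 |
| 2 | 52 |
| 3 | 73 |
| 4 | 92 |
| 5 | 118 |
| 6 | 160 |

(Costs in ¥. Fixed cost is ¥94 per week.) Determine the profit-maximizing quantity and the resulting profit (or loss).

q = 0 (shut down); profit = -¥94

Profit at each row (π = 14q − TC): q=0: -94; q=1: -112; q=2: -118; q=3: -125; q=4: -130; q=5: -142; q=6: -170.
Profit is highest at q = 0. Equivalently, the lowest AVC in the table is 92/4 ≈ ¥23 at q = 4, and P = ¥14 falls below it — price never covers variable cost, so the firm shuts down and loses only its fixed cost.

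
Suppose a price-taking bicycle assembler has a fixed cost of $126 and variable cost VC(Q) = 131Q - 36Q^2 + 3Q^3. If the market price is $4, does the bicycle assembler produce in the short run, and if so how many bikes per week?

Shut down

Variable cost is VC = 131Q - 36Q^2 + 3Q^3, so AVC = VC/Q = 131 - 36Q + 3Q^2 and MC = dTC/dQ = 131 - 72Q + 9Q^2.
The AVC parabola has its vertex at Q = 36/6 = 6, where AVC = 131 - 36·6 + 3·6^2 = $23.
With P < min AVC ($4 < $23), every unit sold adds to the loss.
Shutting down limits the loss to fixed cost, $126.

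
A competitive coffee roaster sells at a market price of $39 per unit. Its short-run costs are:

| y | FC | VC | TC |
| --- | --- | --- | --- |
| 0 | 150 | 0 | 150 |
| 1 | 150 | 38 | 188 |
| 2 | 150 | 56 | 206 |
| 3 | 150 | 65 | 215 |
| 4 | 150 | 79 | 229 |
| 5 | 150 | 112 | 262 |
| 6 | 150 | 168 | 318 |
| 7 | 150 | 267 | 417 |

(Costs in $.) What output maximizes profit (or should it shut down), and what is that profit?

Tabulate TR − TC: y=0: -150; y=1: -149; y=2: -128; y=3: -98; y=4: -73; y=5: -67; y=6: -84; y=7: -144.
Profit is maximized at y = 5. AVC there is 112/5 = $22.40 ≤ P, so producing beats shutting down (which would give -$150).

y = 5; profit = -$67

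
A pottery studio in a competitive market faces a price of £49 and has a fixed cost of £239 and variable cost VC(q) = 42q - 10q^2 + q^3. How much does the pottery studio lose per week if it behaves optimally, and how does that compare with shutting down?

AVC = 42 - 10q + q^2; min AVC = £17 at q = 5. Since P = £49 ≥ min AVC, the firm produces.
MC = 42 - 20q + 3q^2. Setting P = MC and taking the root on the rising branch gives q* = 7.
TR = 49·7 = 343. TC = 239 + 147 = 386. Profit = 343 − 386 = -£43.
That loss of £43 beats the £239 the firm would lose by shutting down; producing recovers £196 of fixed cost.

Profit = -£43 at q = 7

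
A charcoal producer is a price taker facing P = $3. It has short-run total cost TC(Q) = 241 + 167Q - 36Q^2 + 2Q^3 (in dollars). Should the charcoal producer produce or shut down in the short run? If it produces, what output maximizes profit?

Shut down

From TC, MC = TC'(Q) = 167 - 72Q + 6Q^2 and AVC = VC/Q = 167 - 36Q + 2Q^2.
AVC hits its minimum where MC = AVC, at Q = 9, giving min AVC = 167 - 36·9 + 2·9^2 = $5.
P = $3 lies below min AVC = $5; no output level covers variable cost.
Best response: produce nothing and absorb the $241 fixed cost.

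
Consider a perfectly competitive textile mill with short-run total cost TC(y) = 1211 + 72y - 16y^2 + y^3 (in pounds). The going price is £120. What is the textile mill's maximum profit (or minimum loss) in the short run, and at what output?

Profit = -£59 at y = 12

AVC = 72 - 16y + y^2; min AVC = £8 at y = 8. Since P = £120 ≥ min AVC, the firm produces.
With MC = 72 - 32y + 3y^2, P = MC on the upward-sloping part at y* = 12.
TR = 120·12 = 1440. TC = 1211 + 288 = 1499. Profit = 1440 − 1499 = -£59.
That loss of £59 beats the £1211 the firm would lose by shutting down; producing recovers £1152 of fixed cost.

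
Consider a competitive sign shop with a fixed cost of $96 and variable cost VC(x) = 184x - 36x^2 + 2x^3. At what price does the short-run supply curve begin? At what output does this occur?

Short-run supply begins at min AVC. From VC = 184x - 36x^2 + 2x^3, AVC = 184 - 36x + 2x^2.
At the minimum of AVC, MC = AVC. MC = 184 - 72x + 6x^2; setting MC = AVC gives 4x^2 - 36x = 0, so x = 9. min AVC = 22.
For P < $22 the firm produces nothing.

$22 per unit, at x = 9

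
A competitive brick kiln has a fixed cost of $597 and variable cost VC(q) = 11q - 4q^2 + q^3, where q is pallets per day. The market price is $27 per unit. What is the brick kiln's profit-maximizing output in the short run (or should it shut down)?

Variable cost is VC = 11q - 4q^2 + q^3, so AVC = VC/q = 11 - 4q + q^2 and MC = dTC/dq = 11 - 8q + 3q^2.
The AVC parabola has its vertex at q = 4/2 = 2, where AVC = 11 - 4·2 + 2^2 = $7.
Since P = $27 ≥ min AVC = $7, price covers variable cost and the firm should produce.
Set P = MC: 27 = 11 - 8q + 3q^2 → -16 - 8q + 3q^2 = 0. The roots are q = -4/3 and q = 4; the profit-maximizing output is on the rising part of MC, so q* = 4.
Check: AVC at q = 4 is $11 ≤ P, so revenue covers variable cost.
Profit = P·q − TC = 27·4 − 641 = -$533, a loss, but smaller than the $597 fixed cost the firm would lose by shutting down.

Produce at q = 4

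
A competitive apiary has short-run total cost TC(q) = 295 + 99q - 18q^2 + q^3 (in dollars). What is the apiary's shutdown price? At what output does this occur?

The firm shuts down when price falls below the minimum of average variable cost. AVC = VC/q = 99 - 18q + q^2.
At the minimum of AVC, MC = AVC. MC = 99 - 36q + 3q^2; setting MC = AVC gives 2q^2 - 18q = 0, so q = 9. min AVC = 18.
For P < $18 the firm produces nothing.

$18 per unit, at q = 9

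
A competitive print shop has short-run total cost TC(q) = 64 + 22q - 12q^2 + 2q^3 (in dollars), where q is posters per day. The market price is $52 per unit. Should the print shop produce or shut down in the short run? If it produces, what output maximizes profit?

Produce at q = 5

From TC, MC = TC'(q) = 22 - 24q + 6q^2 and AVC = VC/q = 22 - 12q + 2q^2.
AVC is minimized where dAVC/dq = -12 + 4q = 0, at q = 3; min AVC = 22 - 12·3 + 2·3^2 = $4.
Because $52 ≥ $4, revenue can cover variable cost; the firm operates.
Solving P = MC: -30 - 24q + 6q^2 = 0 ⇒ q = -1 or 5. On the upward-sloping branch, q* = 5.
Check: AVC at q = 5 is $12 ≤ P, so revenue covers variable cost.
Profit = P·q − TC = 52·5 − 124 = $136.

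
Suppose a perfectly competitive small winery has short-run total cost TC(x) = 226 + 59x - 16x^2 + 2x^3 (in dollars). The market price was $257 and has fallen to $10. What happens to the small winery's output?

MC = 59 - 32x + 6x^2; the shutdown threshold is min AVC = $27 (at x = 4).
With P = $257 above the shutdown price, P = MC gives x = 9.
At P = $10 < min AVC = $27, price no longer covers variable cost at any output, so the firm shuts down: x = 0.

Output falls from 9 to 0 (the firm shuts down)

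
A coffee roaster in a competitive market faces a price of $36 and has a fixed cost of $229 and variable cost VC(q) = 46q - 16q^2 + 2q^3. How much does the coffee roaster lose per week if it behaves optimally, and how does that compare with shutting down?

Profit = -$129 at q = 5

AVC = 46 - 16q + 2q^2 has its minimum $14 at q = 4; price $36 clears that bar, so the firm operates.
MC = 46 - 32q + 6q^2. Setting P = MC and taking the root on the rising branch gives q* = 5.
TR = 36·5 = 180. TC = 229 + 80 = 309. Profit = 180 − 309 = -$129.
That loss of $129 beats the $229 the firm would lose by shutting down; producing recovers $100 of fixed cost.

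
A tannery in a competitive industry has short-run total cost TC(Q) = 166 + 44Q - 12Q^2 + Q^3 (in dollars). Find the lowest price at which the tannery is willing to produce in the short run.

$8 per unit

The shutdown price is the minimum of AVC. VC = 44Q - 12Q^2 + Q^3, so AVC = 44 - 12Q + Q^2.
dAVC/dQ = -12 + 2Q = 0 gives Q = 6. min AVC = 44 - 12·6 + 6^2 = 8.
The firm shuts down for any P below $8.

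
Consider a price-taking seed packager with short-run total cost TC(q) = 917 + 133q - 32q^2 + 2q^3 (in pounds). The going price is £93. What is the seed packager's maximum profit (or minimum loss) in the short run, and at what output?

Profit = -£117 at q = 10

AVC = 133 - 32q + 2q^2 has its minimum £5 at q = 8; price £93 clears that bar, so the firm operates.
With MC = 133 - 64q + 6q^2, P = MC on the upward-sloping part at q* = 10.
TR = 93·10 = 930. TC = 917 + 130 = 1047. Profit = 930 − 1047 = -£117.
By producing, the firm covers all variable cost plus £800 of fixed cost; shutting down would lose the full £917.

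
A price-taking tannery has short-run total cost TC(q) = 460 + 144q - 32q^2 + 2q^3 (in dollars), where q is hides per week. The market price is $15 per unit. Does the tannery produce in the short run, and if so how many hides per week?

Shut down

Strip out fixed cost: VC = 144q - 32q^2 + 2q^3. Then AVC = 144 - 32q + 2q^2 and MC = 144 - 64q + 6q^2.
The AVC parabola has its vertex at q = 32/4 = 8, where AVC = 144 - 32·8 + 2·8^2 = $16.
P = $15 lies below min AVC = $16; no output level covers variable cost.
The firm minimizes its loss by shutting down and losing only its fixed cost of $460.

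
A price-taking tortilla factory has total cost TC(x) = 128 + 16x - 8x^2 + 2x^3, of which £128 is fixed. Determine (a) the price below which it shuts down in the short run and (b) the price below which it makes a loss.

AVC = 16 - 8x + 2x^2; minimized at x = 2, giving min AVC = £8. That is the shutdown price.
ATC = 128/x + 16 - 8x + 2x^2. Setting dATC/dx = −128/x^2 − 8 + 4x = 0 gives x = 4 (since 4·4^3 − 8·4^2 = 128).
min ATC = 128/4 + 16 − 8·4 + 2·4^2 = £48. That is the break-even price.
For £8 ≤ P < £48 the firm produces at a loss; below £8 it shuts down.

Shutdown price = £8; break-even price = £48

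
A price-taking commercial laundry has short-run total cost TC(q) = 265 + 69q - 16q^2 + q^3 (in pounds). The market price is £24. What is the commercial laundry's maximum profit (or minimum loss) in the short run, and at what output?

Profit = -£103 at q = 9

AVC = 69 - 16q + q^2; min AVC = £5 at q = 8. Since P = £24 ≥ min AVC, the firm produces.
MC = 69 - 32q + 3q^2. Setting P = MC and taking the root on the rising branch gives q* = 9.
TR = 24·9 = 216. TC = 265 + 54 = 319. Profit = 216 − 319 = -£103.
Shutting down would mean losing the fixed cost of £265, so operating at a loss of £103 is better by £162.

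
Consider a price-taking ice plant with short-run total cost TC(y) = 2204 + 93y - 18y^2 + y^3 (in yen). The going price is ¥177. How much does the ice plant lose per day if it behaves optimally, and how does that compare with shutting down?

AVC = 93 - 18y + y^2 has its minimum ¥12 at y = 9; price ¥177 clears that bar, so the firm operates.
MC = 93 - 36y + 3y^2. Setting P = MC and taking the root on the rising branch gives y* = 14.
TR = 177·14 = 2478. TC = 2204 + 518 = 2722. Profit = 2478 − 2722 = -¥244.
By producing, the firm covers all variable cost plus ¥1960 of fixed cost; shutting down would lose the full ¥2204.

Profit = -¥244 at y = 14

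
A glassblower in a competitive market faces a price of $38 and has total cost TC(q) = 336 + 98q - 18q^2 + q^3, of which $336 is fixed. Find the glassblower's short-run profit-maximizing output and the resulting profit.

AVC = 98 - 18q + q^2 has its minimum $17 at q = 9; price $38 clears that bar, so the firm operates.
With MC = 98 - 36q + 3q^2, P = MC on the upward-sloping part at q* = 10.
TR = 38·10 = 380. TC = 336 + 180 = 516. Profit = 380 − 516 = -$136.
By producing, the firm covers all variable cost plus $200 of fixed cost; shutting down would lose the full $336.

Profit = -$136 at q = 10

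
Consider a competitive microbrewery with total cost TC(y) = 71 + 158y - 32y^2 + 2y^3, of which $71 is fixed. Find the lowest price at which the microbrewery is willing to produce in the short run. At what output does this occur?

$30 per unit, at y = 8

Short-run supply begins at min AVC. From VC = 158y - 32y^2 + 2y^3, AVC = 158 - 32y + 2y^2.
At the minimum of AVC, MC = AVC. MC = 158 - 64y + 6y^2; setting MC = AVC gives 4y^2 - 32y = 0, so y = 8. min AVC = 30.
The firm shuts down for any P below $30.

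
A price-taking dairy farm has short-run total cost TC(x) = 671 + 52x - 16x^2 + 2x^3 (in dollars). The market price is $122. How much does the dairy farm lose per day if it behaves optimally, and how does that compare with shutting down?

Profit = -$83 at x = 7

AVC = 52 - 16x + 2x^2; min AVC = $20 at x = 4. Since P = $122 ≥ min AVC, the firm produces.
MC = 52 - 32x + 6x^2. Setting P = MC and taking the root on the rising branch gives x* = 7.
TR = 122·7 = 854. TC = 671 + 266 = 937. Profit = 854 − 937 = -$83.
That loss of $83 beats the $671 the firm would lose by shutting down; producing recovers $588 of fixed cost.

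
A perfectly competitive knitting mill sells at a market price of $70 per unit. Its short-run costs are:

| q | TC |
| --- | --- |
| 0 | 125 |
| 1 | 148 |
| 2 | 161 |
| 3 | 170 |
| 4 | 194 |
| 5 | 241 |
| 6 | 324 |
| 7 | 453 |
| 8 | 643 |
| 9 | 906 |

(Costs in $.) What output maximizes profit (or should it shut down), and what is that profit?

q = 5; profit = $109

Tabulate TR − TC: q=0: -125; q=1: -78; q=2: -21; q=3: 40; q=4: 86; q=5: 109; q=6: 96; q=7: 37; q=8: -83; q=9: -276.
Profit is maximized at q = 5. AVC there is 116/5 = $23.20 ≤ P, so producing beats shutting down (which would give -$125).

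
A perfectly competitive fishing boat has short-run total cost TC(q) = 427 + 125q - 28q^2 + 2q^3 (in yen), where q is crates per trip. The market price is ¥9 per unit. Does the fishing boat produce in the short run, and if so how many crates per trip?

Shut down

From TC, MC = TC'(q) = 125 - 56q + 6q^2 and AVC = VC/q = 125 - 28q + 2q^2.
The AVC parabola has its vertex at q = 28/4 = 7, where AVC = 125 - 28·7 + 2·7^2 = ¥27.
With P < min AVC (¥9 < ¥27), every unit sold adds to the loss.
Shutting down limits the loss to fixed cost, ¥427.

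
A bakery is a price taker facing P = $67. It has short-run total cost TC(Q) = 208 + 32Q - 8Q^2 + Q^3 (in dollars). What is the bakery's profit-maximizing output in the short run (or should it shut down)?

Produce at Q = 7

Strip out fixed cost: VC = 32Q - 8Q^2 + Q^3. Then AVC = 32 - 8Q + Q^2 and MC = 32 - 16Q + 3Q^2.
AVC is minimized where dAVC/dQ = -8 + 2Q = 0, at Q = 4; min AVC = 32 - 8·4 + 4^2 = $16.
Since P = $67 ≥ min AVC = $16, price covers variable cost and the firm should produce.
P = MC gives -35 - 16Q + 3Q^2 = 0, with roots -5/3 and 7. Take the larger (rising MC): Q* = 7.
Check: AVC at Q = 7 is $25 ≤ P, so revenue covers variable cost.
Profit = P·Q − TC = 67·7 − 383 = $86.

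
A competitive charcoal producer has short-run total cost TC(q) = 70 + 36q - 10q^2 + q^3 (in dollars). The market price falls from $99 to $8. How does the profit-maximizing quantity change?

MC = 36 - 20q + 3q^2; the shutdown threshold is min AVC = $11 (at q = 5).
At P = $99 ≥ min AVC, set P = MC on the rising branch: q = 9.
At P = $8 < min AVC = $11, price no longer covers variable cost at any output, so the firm shuts down: q = 0.

Output falls from 9 to 0 (the firm shuts down)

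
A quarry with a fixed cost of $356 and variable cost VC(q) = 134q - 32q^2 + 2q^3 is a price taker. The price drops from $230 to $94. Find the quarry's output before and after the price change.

AVC = 134 - 32q + 2q^2, minimized at q = 8 where min AVC = $6. MC = 134 - 64q + 6q^2.
At P = $230 ≥ min AVC, set P = MC on the rising branch: q = 12.
At P = $94 ≥ min AVC, set P = MC: q = 10. The firm stays open but cuts output.

Output falls from 12 to 10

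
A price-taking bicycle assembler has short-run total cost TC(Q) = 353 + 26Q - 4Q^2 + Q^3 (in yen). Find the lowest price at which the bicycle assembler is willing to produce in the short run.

The firm shuts down when price falls below the minimum of average variable cost. AVC = VC/Q = 26 - 4Q + Q^2.
dAVC/dQ = -4 + 2Q = 0 gives Q = 2. min AVC = 26 - 4·2 + 2^2 = 22.
So the shutdown price is ¥22.

¥22 per unit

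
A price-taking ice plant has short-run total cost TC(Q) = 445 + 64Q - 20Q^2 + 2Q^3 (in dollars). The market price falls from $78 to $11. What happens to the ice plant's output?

Output falls from 7 to 0 (the firm shuts down)

AVC = 64 - 20Q + 2Q^2, minimized at Q = 5 where min AVC = $14. MC = 64 - 40Q + 6Q^2.
With P = $78 above the shutdown price, P = MC gives Q = 7.
At P = $11 < min AVC = $14, price no longer covers variable cost at any output, so the firm shuts down: Q = 0.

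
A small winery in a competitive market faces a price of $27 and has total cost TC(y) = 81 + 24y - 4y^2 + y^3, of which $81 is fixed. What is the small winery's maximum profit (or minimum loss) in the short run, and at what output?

Profit = -$63 at y = 3

AVC = 24 - 4y + y^2 has its minimum $20 at y = 2; price $27 clears that bar, so the firm operates.
MC = 24 - 8y + 3y^2. Setting P = MC and taking the root on the rising branch gives y* = 3.
TR = 27·3 = 81. TC = 81 + 63 = 144. Profit = 81 − 144 = -$63.
Shutting down would mean losing the fixed cost of $81, so operating at a loss of $63 is better by $18.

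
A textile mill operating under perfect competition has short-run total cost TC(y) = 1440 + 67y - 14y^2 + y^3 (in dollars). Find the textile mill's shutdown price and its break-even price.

Shutdown price = $18; break-even price = $163

AVC = 67 - 14y + y^2; minimized at y = 7, giving min AVC = $18. That is the shutdown price.
ATC = 1440/y + 67 - 14y + y^2. Setting dATC/dy = −1440/y^2 − 14 + 2y = 0 gives y = 12 (since 2·12^3 − 14·12^2 = 1440).
min ATC = 1440/12 + 67 − 14·12 + 12^2 = $163. That is the break-even price.
Between these two prices the firm operates at a loss; above $163 it earns a profit.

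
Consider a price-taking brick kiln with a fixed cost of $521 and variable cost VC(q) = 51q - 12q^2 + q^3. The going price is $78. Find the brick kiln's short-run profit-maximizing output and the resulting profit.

AVC = 51 - 12q + q^2; min AVC = $15 at q = 6. Since P = $78 ≥ min AVC, the firm produces.
With MC = 51 - 24q + 3q^2, P = MC on the upward-sloping part at q* = 9.
TR = 78·9 = 702. TC = 521 + 216 = 737. Profit = 702 − 737 = -$35.
That loss of $35 beats the $521 the firm would lose by shutting down; producing recovers $486 of fixed cost.

Profit = -$35 at q = 9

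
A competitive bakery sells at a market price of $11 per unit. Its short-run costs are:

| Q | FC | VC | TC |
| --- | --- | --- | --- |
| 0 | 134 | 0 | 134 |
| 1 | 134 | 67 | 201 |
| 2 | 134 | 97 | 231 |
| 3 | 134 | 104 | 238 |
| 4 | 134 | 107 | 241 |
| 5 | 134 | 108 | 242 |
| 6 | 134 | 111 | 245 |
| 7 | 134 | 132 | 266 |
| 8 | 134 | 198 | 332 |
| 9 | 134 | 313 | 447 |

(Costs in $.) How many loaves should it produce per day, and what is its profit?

Compute π = P·Q − TC at each output: Q=0: -134; Q=1: -190; Q=2: -209; Q=3: -205; Q=4: -197; Q=5: -187; Q=6: -179; Q=7: -189; Q=8: -244; Q=9: -348.
Profit is highest at Q = 0. Equivalently, the lowest AVC in the table is 111/6 ≈ $18.50 at Q = 6, and P = $11 falls below it — price never covers variable cost, so the firm shuts down and loses only its fixed cost.

Q = 0 (shut down); profit = -$134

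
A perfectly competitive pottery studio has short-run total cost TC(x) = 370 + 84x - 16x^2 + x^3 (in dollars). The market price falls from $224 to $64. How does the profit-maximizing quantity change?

Output falls from 14 to 10

MC = 84 - 32x + 3x^2; the shutdown threshold is min AVC = $20 (at x = 8).
At P = $224 ≥ min AVC, set P = MC on the rising branch: x = 14.
At P = $64 ≥ min AVC, set P = MC: x = 10. The firm stays open but cuts output.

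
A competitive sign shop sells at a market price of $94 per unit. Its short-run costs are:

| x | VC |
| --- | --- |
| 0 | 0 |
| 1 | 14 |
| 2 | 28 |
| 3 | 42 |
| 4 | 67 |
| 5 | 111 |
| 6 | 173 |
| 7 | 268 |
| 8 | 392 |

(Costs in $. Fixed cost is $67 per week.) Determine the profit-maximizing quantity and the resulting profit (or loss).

Tabulate TR − TC: x=0: -67; x=1: 13; x=2: 93; x=3: 173; x=4: 242; x=5: 292; x=6: 324; x=7: 323; x=8: 293.
Profit is maximized at x = 6. AVC there is 173/6 = $28.83 ≤ P, so producing beats shutting down (which would give -$67).

x = 6; profit = $324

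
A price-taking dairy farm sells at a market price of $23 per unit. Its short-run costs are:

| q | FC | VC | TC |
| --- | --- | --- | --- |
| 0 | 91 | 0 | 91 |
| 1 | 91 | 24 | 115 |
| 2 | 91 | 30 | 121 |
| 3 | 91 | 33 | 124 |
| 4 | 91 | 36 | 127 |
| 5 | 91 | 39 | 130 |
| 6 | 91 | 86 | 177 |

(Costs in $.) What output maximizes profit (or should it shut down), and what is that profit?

Profit at each row (π = 23q − TC): q=0: -91; q=1: -92; q=2: -75; q=3: -55; q=4: -35; q=5: -15; q=6: -39.
Profit is maximized at q = 5. AVC there is 39/5 = $7.80 ≤ P, so producing beats shutting down (which would give -$91).

q = 5; profit = -$15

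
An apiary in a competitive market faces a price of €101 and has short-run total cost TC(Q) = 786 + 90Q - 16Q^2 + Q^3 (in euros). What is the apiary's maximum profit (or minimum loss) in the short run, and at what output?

AVC = 90 - 16Q + Q^2 has its minimum €26 at Q = 8; price €101 clears that bar, so the firm operates.
With MC = 90 - 32Q + 3Q^2, P = MC on the upward-sloping part at Q* = 11.
TR = 101·11 = 1111. TC = 786 + 385 = 1171. Profit = 1111 − 1171 = -€60.
By producing, the firm covers all variable cost plus €726 of fixed cost; shutting down would lose the full €786.

Profit = -€60 at Q = 11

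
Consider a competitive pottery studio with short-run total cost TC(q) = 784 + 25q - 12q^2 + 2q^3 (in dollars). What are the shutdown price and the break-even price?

AVC = 25 - 12q + 2q^2; minimized at q = 3, giving min AVC = $7. That is the shutdown price.
ATC = 784/q + 25 - 12q + 2q^2. Setting dATC/dq = −784/q^2 − 12 + 4q = 0 gives q = 7 (since 4·7^3 − 12·7^2 = 784).
min ATC = 784/7 + 25 − 12·7 + 2·7^2 = $151. That is the break-even price.
For $7 ≤ P < $151 the firm produces at a loss; below $7 it shuts down.

Shutdown price = $7; break-even price = $151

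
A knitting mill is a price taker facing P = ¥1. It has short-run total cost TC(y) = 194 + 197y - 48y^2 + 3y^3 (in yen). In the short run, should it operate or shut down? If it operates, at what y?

Shut down

Variable cost is VC = 197y - 48y^2 + 3y^3, so AVC = VC/y = 197 - 48y + 3y^2 and MC = dTC/dy = 197 - 96y + 9y^2.
AVC hits its minimum where MC = AVC, at y = 8, giving min AVC = 197 - 48·8 + 3·8^2 = ¥5.
Since P = ¥1 < min AVC = ¥5, price fails to cover variable cost at any output.
Best response: produce nothing and absorb the ¥194 fixed cost.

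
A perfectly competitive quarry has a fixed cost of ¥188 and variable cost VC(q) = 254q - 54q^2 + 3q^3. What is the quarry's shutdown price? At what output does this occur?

The shutdown price is the minimum of AVC. VC = 254q - 54q^2 + 3q^3, so AVC = 254 - 54q + 3q^2.
dAVC/dq = -54 + 6q = 0 gives q = 9. min AVC = 254 - 54·9 + 3·9^2 = 11.
The firm shuts down for any P below ¥11.

¥11 per unit, at q = 9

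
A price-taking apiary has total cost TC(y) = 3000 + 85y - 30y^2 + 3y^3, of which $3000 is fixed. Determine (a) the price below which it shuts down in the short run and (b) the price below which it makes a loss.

Shutdown price = $10; break-even price = $385

AVC = 85 - 30y + 3y^2; minimized at y = 5, giving min AVC = $10. That is the shutdown price.
ATC = 3000/y + 85 - 30y + 3y^2. Setting dATC/dy = −3000/y^2 − 30 + 6y = 0 gives y = 10 (since 6·10^3 − 30·10^2 = 3000).
min ATC = 3000/10 + 85 − 30·10 + 3·10^2 = $385. That is the break-even price.
Between these two prices the firm operates at a loss; above $385 it earns a profit.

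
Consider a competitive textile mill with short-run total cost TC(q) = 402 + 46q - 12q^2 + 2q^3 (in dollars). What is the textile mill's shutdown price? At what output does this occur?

Short-run supply begins at min AVC. From VC = 46q - 12q^2 + 2q^3, AVC = 46 - 12q + 2q^2.
At the minimum of AVC, MC = AVC. MC = 46 - 24q + 6q^2; setting MC = AVC gives 4q^2 - 12q = 0, so q = 3. min AVC = 28.
So the shutdown price is $28.

$28 per unit, at q = 3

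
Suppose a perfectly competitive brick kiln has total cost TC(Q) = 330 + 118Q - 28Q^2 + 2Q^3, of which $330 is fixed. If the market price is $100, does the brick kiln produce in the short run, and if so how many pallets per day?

Produce at Q = 9

From TC, MC = TC'(Q) = 118 - 56Q + 6Q^2 and AVC = VC/Q = 118 - 28Q + 2Q^2.
AVC hits its minimum where MC = AVC, at Q = 7, giving min AVC = 118 - 28·7 + 2·7^2 = $20.
P = $100 exceeds min AVC = $20, so the firm stays open.
P = MC gives 18 - 56Q + 6Q^2 = 0, with roots 1/3 and 9. Take the larger (rising MC): Q* = 9.
Check: AVC at Q = 9 is $28 ≤ P, so revenue covers variable cost.
Profit = P·Q − TC = 100·9 − 582 = $318.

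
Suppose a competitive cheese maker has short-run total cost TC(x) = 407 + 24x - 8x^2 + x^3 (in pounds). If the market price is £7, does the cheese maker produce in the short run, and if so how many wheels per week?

Strip out fixed cost: VC = 24x - 8x^2 + x^3. Then AVC = 24 - 8x + x^2 and MC = 24 - 16x + 3x^2.
AVC is minimized where dAVC/dx = -8 + 2x = 0, at x = 4; min AVC = 24 - 8·4 + 4^2 = £8.
With P < min AVC (£7 < £8), every unit sold adds to the loss.
The firm minimizes its loss by shutting down and losing only its fixed cost of £407.

Shut down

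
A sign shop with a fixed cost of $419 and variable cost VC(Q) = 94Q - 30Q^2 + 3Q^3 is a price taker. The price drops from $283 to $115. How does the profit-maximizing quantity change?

MC = 94 - 60Q + 9Q^2; the shutdown threshold is min AVC = $19 (at Q = 5).
With P = $283 above the shutdown price, P = MC gives Q = 9.
At P = $115 ≥ min AVC, set P = MC: Q = 7. The firm stays open but cuts output.

Output falls from 9 to 7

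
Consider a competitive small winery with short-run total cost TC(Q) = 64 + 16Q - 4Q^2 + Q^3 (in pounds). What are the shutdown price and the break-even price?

AVC = 16 - 4Q + Q^2; minimized at Q = 2, giving min AVC = £12. That is the shutdown price.
ATC = 64/Q + 16 - 4Q + Q^2. Setting dATC/dQ = −64/Q^2 − 4 + 2Q = 0 gives Q = 4 (since 2·4^3 − 4·4^2 = 64).
min ATC = 64/4 + 16 − 4·4 + 4^2 = £32. That is the break-even price.
Between these two prices the firm operates at a loss; above £32 it earns a profit.

Shutdown price = £12; break-even price = £32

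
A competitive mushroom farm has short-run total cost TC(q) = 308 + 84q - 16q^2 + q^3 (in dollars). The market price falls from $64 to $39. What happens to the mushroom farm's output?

AVC = 84 - 16q + q^2, minimized at q = 8 where min AVC = $20. MC = 84 - 32q + 3q^2.
With P = $64 above the shutdown price, P = MC gives q = 10.
At P = $39 ≥ min AVC, set P = MC: q = 9. The firm stays open but cuts output.

Output falls from 10 to 9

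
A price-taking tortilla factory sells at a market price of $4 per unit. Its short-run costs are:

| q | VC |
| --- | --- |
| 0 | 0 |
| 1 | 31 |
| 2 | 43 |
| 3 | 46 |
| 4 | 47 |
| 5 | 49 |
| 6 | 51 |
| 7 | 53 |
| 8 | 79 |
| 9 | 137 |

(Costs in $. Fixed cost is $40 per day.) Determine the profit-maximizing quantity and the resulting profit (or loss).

q = 0 (shut down); profit = -$40

Compute π = P·q − TC at each output: q=0: -40; q=1: -67; q=2: -75; q=3: -74; q=4: -71; q=5: -69; q=6: -67; q=7: -65; q=8: -87; q=9: -141.
Profit is highest at q = 0. Equivalently, the lowest AVC in the table is 53/7 ≈ $7.57 at q = 7, and P = $4 falls below it — price never covers variable cost, so the firm shuts down and loses only its fixed cost.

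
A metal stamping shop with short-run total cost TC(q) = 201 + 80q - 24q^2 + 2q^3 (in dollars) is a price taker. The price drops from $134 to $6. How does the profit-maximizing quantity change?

MC = 80 - 48q + 6q^2; the shutdown threshold is min AVC = $8 (at q = 6).
At P = $134 ≥ min AVC, set P = MC on the rising branch: q = 9.
At P = $6 < min AVC = $8, price no longer covers variable cost at any output, so the firm shuts down: q = 0.

Output falls from 9 to 0 (the firm shuts down)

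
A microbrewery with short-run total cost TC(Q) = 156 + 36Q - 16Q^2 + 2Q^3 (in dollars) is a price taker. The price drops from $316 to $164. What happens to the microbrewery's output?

Output falls from 10 to 8

MC = 36 - 32Q + 6Q^2; the shutdown threshold is min AVC = $4 (at Q = 4).
With P = $316 above the shutdown price, P = MC gives Q = 10.
At P = $164 ≥ min AVC, set P = MC: Q = 8. The firm stays open but cuts output.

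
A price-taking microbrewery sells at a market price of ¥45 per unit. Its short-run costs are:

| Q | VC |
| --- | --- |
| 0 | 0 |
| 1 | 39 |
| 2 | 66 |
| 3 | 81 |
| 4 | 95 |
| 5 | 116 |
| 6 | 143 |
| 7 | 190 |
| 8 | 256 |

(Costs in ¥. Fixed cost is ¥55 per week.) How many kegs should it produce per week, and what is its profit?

Q = 6; profit = ¥72

Compute π = P·Q − TC at each output: Q=0: -55; Q=1: -49; Q=2: -31; Q=3: -1; Q=4: 30; Q=5: 54; Q=6: 72; Q=7: 70; Q=8: 49.
Profit is maximized at Q = 6. AVC there is 143/6 = ¥23.83 ≤ P, so producing beats shutting down (which would give -¥55).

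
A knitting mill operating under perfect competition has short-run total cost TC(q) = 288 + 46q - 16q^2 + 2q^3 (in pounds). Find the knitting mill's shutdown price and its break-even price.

Shutdown price = £14; break-even price = £70

AVC = 46 - 16q + 2q^2; minimized at q = 4, giving min AVC = £14. That is the shutdown price.
ATC = 288/q + 46 - 16q + 2q^2. Setting dATC/dq = −288/q^2 − 16 + 4q = 0 gives q = 6 (since 4·6^3 − 16·6^2 = 288).
min ATC = 288/6 + 46 − 16·6 + 2·6^2 = £70. That is the break-even price.
For £14 ≤ P < £70 the firm produces at a loss; below £14 it shuts down.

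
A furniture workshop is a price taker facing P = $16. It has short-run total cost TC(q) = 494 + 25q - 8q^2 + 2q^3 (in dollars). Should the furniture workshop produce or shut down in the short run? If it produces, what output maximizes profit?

Variable cost is VC = 25q - 8q^2 + 2q^3, so AVC = VC/q = 25 - 8q + 2q^2 and MC = dTC/dq = 25 - 16q + 6q^2.
AVC hits its minimum where MC = AVC, at q = 2, giving min AVC = 25 - 8·2 + 2·2^2 = $17.
P = $16 lies below min AVC = $17; no output level covers variable cost.
The firm minimizes its loss by shutting down and losing only its fixed cost of $494.

Shut down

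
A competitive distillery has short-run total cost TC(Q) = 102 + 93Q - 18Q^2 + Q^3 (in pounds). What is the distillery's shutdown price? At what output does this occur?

The shutdown price is the minimum of AVC. VC = 93Q - 18Q^2 + Q^3, so AVC = 93 - 18Q + Q^2.
At the minimum of AVC, MC = AVC. MC = 93 - 36Q + 3Q^2; setting MC = AVC gives 2Q^2 - 18Q = 0, so Q = 9. min AVC = 12.
For P < £12 the firm produces nothing.

£12 per unit, at Q = 9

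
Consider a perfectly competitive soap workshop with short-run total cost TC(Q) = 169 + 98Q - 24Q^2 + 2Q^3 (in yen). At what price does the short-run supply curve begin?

¥26 per unit

Short-run supply begins at min AVC. From VC = 98Q - 24Q^2 + 2Q^3, AVC = 98 - 24Q + 2Q^2.
dAVC/dQ = -24 + 4Q = 0 gives Q = 6. min AVC = 98 - 24·6 + 2·6^2 = 26.
The firm shuts down for any P below ¥26.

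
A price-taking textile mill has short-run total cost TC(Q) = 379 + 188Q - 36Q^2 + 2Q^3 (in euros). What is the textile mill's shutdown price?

The shutdown price is the minimum of AVC. VC = 188Q - 36Q^2 + 2Q^3, so AVC = 188 - 36Q + 2Q^2.
At the minimum of AVC, MC = AVC. MC = 188 - 72Q + 6Q^2; setting MC = AVC gives 4Q^2 - 36Q = 0, so Q = 9. min AVC = 26.
So the shutdown price is €26.

€26 per unit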